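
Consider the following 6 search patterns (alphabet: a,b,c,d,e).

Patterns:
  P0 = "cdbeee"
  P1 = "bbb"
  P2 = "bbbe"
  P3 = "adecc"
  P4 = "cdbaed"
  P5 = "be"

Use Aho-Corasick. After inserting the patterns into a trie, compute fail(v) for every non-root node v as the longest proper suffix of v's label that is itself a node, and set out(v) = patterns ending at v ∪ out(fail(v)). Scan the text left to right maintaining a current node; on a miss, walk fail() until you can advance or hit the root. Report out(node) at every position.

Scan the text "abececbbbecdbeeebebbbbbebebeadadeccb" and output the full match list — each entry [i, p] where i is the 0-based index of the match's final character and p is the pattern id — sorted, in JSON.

Construct AC machine:
Trie (insert patterns):
  n0 'ε': a→11 b→7 c→1
  n1 'c': d→2
  n2 'cd': b→3
  n3 'cdb': a→16 e→4
  n4 'cdbe': e→5
  n5 'cdbee': e→6
  n6 'cdbeee': ·  [P0 ends]
  n7 'b': b→8 e→19
  n8 'bb': b→9
  n9 'bbb': e→10  [P1 ends]
  n10 'bbbe': ·  [P2 ends]
  n11 'a': d→12
  n12 'ad': e→13
  n13 'ade': c→14
  n14 'adec': c→15
  n15 'adecc': ·  [P3 ends]
  n16 'cdba': e→17
  n17 'cdbae': d→18
  n18 'cdbaed': ·  [P4 ends]
  n19 'be': ·  [P5 ends]

Failure links (BFS by depth):
  fail(1) 'c': from fail(0)=0 chase 'c': 0 ⇒ 0;  out=∅∪out(0)=∅
  fail(7) 'b': from fail(0)=0 chase 'b': 0 ⇒ 0;  out=∅∪out(0)=∅
  fail(11) 'a': from fail(0)=0 chase 'a': 0 ⇒ 0;  out=∅∪out(0)=∅
  fail(2) 'cd': from fail(1)=0 chase 'd': 0 ⇒ 0;  out=∅∪out(0)=∅
  fail(8) 'bb': from fail(7)=0 chase 'b': 0 ⇒ 7;  out=∅∪out(7)=∅
  fail(12) 'ad': from fail(11)=0 chase 'd': 0 ⇒ 0;  out=∅∪out(0)=∅
  fail(19) 'be': from fail(7)=0 chase 'e': 0 ⇒ 0;  out={5}∪out(0)={5}
  fail(3) 'cdb': from fail(2)=0 chase 'b': 0 ⇒ 7;  out=∅∪out(7)=∅
  fail(9) 'bbb': from fail(8)=7 chase 'b': 7 ⇒ 8;  out={1}∪out(8)={1}
  fail(13) 'ade': from fail(12)=0 chase 'e': 0 ⇒ 0;  out=∅∪out(0)=∅
  fail(4) 'cdbe': from fail(3)=7 chase 'e': 7 ⇒ 19;  out=∅∪out(19)={5}
  fail(10) 'bbbe': from fail(9)=8 chase 'e': 8→7 ⇒ 19;  out={2}∪out(19)={2,5}
  fail(14) 'adec': from fail(13)=0 chase 'c': 0 ⇒ 1;  out=∅∪out(1)=∅
  fail(16) 'cdba': from fail(3)=7 chase 'a': 7→0 ⇒ 11;  out=∅∪out(11)=∅
  fail(5) 'cdbee': from fail(4)=19 chase 'e': 19→0 ⇒ 0;  out=∅∪out(0)=∅
  fail(15) 'adecc': from fail(14)=1 chase 'c': 1→0 ⇒ 1;  out={3}∪out(1)={3}
  fail(17) 'cdbae': from fail(16)=11 chase 'e': 11→0 ⇒ 0;  out=∅∪out(0)=∅
  fail(6) 'cdbeee': from fail(5)=0 chase 'e': 0 ⇒ 0;  out={0}∪out(0)={0}
  fail(18) 'cdbaed': from fail(17)=0 chase 'd': 0 ⇒ 0;  out={4}∪out(0)={4}

Text stream:
[0] read 'a'  n0⇒n11
[1] read 'b'  n11⇒n7 ·f
[2] read 'e'  n7⇒n19  emit P5@[1:2]
[3] read 'c'  n19⇒n1 ·f
[4] read 'e'  n1⇒n0 ·f
[5] read 'c'  n0⇒n1
[6] read 'b'  n1⇒n7 ·f
[7] read 'b'  n7⇒n8
[8] read 'b'  n8⇒n9  emit P1@[6:8]
[9] read 'e'  n9⇒n10  emit P2@[6:9],P5@[8:9]
[10] read 'c'  n10⇒n1 ·f
[11] read 'd'  n1⇒n2
[12] read 'b'  n2⇒n3
[13] read 'e'  n3⇒n4  emit P5@[12:13]
[14] read 'e'  n4⇒n5
[15] read 'e'  n5⇒n6  emit P0@[10:15]
[16] read 'b'  n6⇒n7 ·f
[17] read 'e'  n7⇒n19  emit P5@[16:17]
[18] read 'b'  n19⇒n7 ·f
[19] read 'b'  n7⇒n8
[20] read 'b'  n8⇒n9  emit P1@[18:20]
[21] read 'b'  n9⇒n9 ·f  emit P1@[19:21]
[22] read 'b'  n9⇒n9 ·f  emit P1@[20:22]
[23] read 'e'  n9⇒n10  emit P2@[20:23],P5@[22:23]
[24] read 'b'  n10⇒n7 ·f
[25] read 'e'  n7⇒n19  emit P5@[24:25]
[26] read 'b'  n19⇒n7 ·f
[27] read 'e'  n7⇒n19  emit P5@[26:27]
[28] read 'a'  n19⇒n11 ·f
[29] read 'd'  n11⇒n12
[30] read 'a'  n12⇒n11 ·f
[31] read 'd'  n11⇒n12
[32] read 'e'  n12⇒n13
[33] read 'c'  n13⇒n14
[34] read 'c'  n14⇒n15  emit P3@[30:34]
[35] read 'b'  n15⇒n7 ·f

Result: [[2,5],[8,1],[9,2],[9,5],[13,5],[15,0],[17,5],[20,1],[21,1],[22,1],[23,2],[23,5],[25,5],[27,5],[34,3]]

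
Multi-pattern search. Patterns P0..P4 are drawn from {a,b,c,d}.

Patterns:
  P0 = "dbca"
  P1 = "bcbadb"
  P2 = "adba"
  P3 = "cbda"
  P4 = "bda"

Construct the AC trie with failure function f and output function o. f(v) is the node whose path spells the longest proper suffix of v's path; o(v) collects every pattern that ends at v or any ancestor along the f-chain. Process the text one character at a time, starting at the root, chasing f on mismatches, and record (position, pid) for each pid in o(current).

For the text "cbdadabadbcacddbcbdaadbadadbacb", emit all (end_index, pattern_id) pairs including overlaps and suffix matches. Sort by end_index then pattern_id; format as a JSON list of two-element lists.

Build automaton:
Trie (insert patterns):
  n0 'ε': a→11 b→5 c→15 d→1
  n1 'd': b→2
  n2 'db': c→3
  n3 'dbc': a→4
  n4 'dbca': ·  ←P0
  n5 'b': c→6 d→19
  n6 'bc': b→7
  n7 'bcb': a→8
  n8 'bcba': d→9
  n9 'bcbad': b→10
  n10 'bcbadb': ·  ←P1
  n11 'a': d→12
  n12 'ad': b→13
  n13 'adb': a→14
  n14 'adba': ·  ←P2
  n15 'c': b→16
  n16 'cb': d→17
  n17 'cbd': a→18
  n18 'cbda': ·  ←P3
  n19 'bd': a→20
  n20 'bda': ·  ←P4

BFS fail/out derivation:
  fail(1) 'd': from fail(0)=0 chase 'd': 0 ⇒ 0;  out=∅∪out(0)=∅
  fail(5) 'b': from fail(0)=0 chase 'b': 0 ⇒ 0;  out=∅∪out(0)=∅
  fail(11) 'a': from fail(0)=0 chase 'a': 0 ⇒ 0;  out=∅∪out(0)=∅
  fail(15) 'c': from fail(0)=0 chase 'c': 0 ⇒ 0;  out=∅∪out(0)=∅
  fail(2) 'db': from fail(1)=0 chase 'b': 0 ⇒ 5;  out=∅∪out(5)=∅
  fail(6) 'bc': from fail(5)=0 chase 'c': 0 ⇒ 15;  out=∅∪out(15)=∅
  fail(12) 'ad': from fail(11)=0 chase 'd': 0 ⇒ 1;  out=∅∪out(1)=∅
  fail(16) 'cb': from fail(15)=0 chase 'b': 0 ⇒ 5;  out=∅∪out(5)=∅
  fail(19) 'bd': from fail(5)=0 chase 'd': 0 ⇒ 1;  out=∅∪out(1)=∅
  fail(3) 'dbc': from fail(2)=5 chase 'c': 5 ⇒ 6;  out=∅∪out(6)=∅
  fail(7) 'bcb': from fail(6)=15 chase 'b': 15 ⇒ 16;  out=∅∪out(16)=∅
  fail(13) 'adb': from fail(12)=1 chase 'b': 1 ⇒ 2;  out=∅∪out(2)=∅
  fail(17) 'cbd': from fail(16)=5 chase 'd': 5 ⇒ 19;  out=∅∪out(19)=∅
  fail(20) 'bda': from fail(19)=1 chase 'a': 1→0 ⇒ 11;  out={4}∪out(11)={4}
  fail(4) 'dbca': from fail(3)=6 chase 'a': 6→15→0 ⇒ 11;  out={0}∪out(11)={0}
  fail(8) 'bcba': from fail(7)=16 chase 'a': 16→5→0 ⇒ 11;  out=∅∪out(11)=∅
  fail(14) 'adba': from fail(13)=2 chase 'a': 2→5→0 ⇒ 11;  out={2}∪out(11)={2}
  fail(18) 'cbda': from fail(17)=19 chase 'a': 19 ⇒ 20;  out={3}∪out(20)={3,4}
  fail(9) 'bcbad': from fail(8)=11 chase 'd': 11 ⇒ 12;  out=∅∪out(12)=∅
  fail(10) 'bcbadb': from fail(9)=12 chase 'b': 12 ⇒ 13;  out={1}∪out(13)={1}

Scan:
i=0 'c': node 0→15
i=1 'b': node 15→16
i=2 'd': node 16→17
i=3 'a': node 17→18  ** P3@[0:3],P4@[1:3]
i=4 'd': node 18→12 ·f
i=5 'a': node 12→11 ·f
i=6 'b': node 11→5 ·f
i=7 'a': node 5→11 ·f
i=8 'd': node 11→12
i=9 'b': node 12→13
i=10 'c': node 13→3 ·f
i=11 'a': node 3→4  ** P0@[8:11]
i=12 'c': node 4→15 ·f
i=13 'd': node 15→1 ·f
i=14 'd': node 1→1 ·f
i=15 'b': node 1→2
i=16 'c': node 2→3
i=17 'b': node 3→7 ·f
i=18 'd': node 7→17 ·f
i=19 'a': node 17→18  ** P3@[16:19],P4@[17:19]
i=20 'a': node 18→11 ·f
i=21 'd': node 11→12
i=22 'b': node 12→13
i=23 'a': node 13→14  ** P2@[20:23]
i=24 'd': node 14→12 ·f
i=25 'a': node 12→11 ·f
i=26 'd': node 11→12
i=27 'b': node 12→13
i=28 'a': node 13→14  ** P2@[25:28]
i=29 'c': node 14→15 ·f
i=30 'b': node 15→16

Result: [[3,3],[3,4],[11,0],[19,3],[19,4],[23,2],[28,2]]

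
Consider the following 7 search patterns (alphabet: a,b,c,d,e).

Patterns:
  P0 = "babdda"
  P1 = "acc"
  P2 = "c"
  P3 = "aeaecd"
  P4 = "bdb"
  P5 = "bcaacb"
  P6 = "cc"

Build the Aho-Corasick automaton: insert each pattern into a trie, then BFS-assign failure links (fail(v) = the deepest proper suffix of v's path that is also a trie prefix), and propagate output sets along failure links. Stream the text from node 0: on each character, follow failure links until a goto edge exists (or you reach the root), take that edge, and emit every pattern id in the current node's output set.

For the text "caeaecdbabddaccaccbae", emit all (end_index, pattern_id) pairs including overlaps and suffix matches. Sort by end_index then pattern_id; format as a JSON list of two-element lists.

Build automaton:
Trie nodes:
  n0 'ε': a→7 b→1 c→10
  n1 'b': a→2 c→18 d→16
  n2 'ba': b→3
  n3 'bab': d→4
  n4 'babd': d→5
  n5 'babdd': a→6
  n6 'babdda': ·  ←P0
  n7 'a': c→8 e→11
  n8 'ac': c→9
  n9 'acc': ·  ←P1
  n10 'c': c→23  ←P2
  n11 'ae': a→12
  n12 'aea': e→13
  n13 'aeae': c→14
  n14 'aeaec': d→15
  n15 'aeaecd': ·  ←P3
  n16 'bd': b→17
  n17 'bdb': ·  ←P4
  n18 'bc': a→19
  n19 'bca': a→20
  n20 'bcaa': c→21
  n21 'bcaac': b→22
  n22 'bcaacb': ·  ←P5
  n23 'cc': ·  ←P6

BFS fail/out derivation:
  n1('b'): parent n0 fail=0; on 'b' 0 → fail=0;  out ∅∪∅=∅
  n7('a'): parent n0 fail=0; on 'a' 0 → fail=0;  out ∅∪∅=∅
  n10('c'): parent n0 fail=0; on 'c' 0 → fail=0;  out {2}∪∅={2}
  n2('ba'): parent n1 fail=0; on 'a' 0 → fail=7;  out ∅∪∅=∅
  n8('ac'): parent n7 fail=0; on 'c' 0 → fail=10;  out ∅∪{2}={2}
  n11('ae'): parent n7 fail=0; on 'e' 0 → fail=0;  out ∅∪∅=∅
  n16('bd'): parent n1 fail=0; on 'd' 0 → fail=0;  out ∅∪∅=∅
  n18('bc'): parent n1 fail=0; on 'c' 0 → fail=10;  out ∅∪{2}={2}
  n23('cc'): parent n10 fail=0; on 'c' 0 → fail=10;  out {6}∪{2}={2,6}
  n3('bab'): parent n2 fail=7; on 'b' 7→0 → fail=1;  out ∅∪∅=∅
  n9('acc'): parent n8 fail=10; on 'c' 10 → fail=23;  out {1}∪{2,6}={1,2,6}
  n12('aea'): parent n11 fail=0; on 'a' 0 → fail=7;  out ∅∪∅=∅
  n17('bdb'): parent n16 fail=0; on 'b' 0 → fail=1;  out {4}∪∅={4}
  n19('bca'): parent n18 fail=10; on 'a' 10→0 → fail=7;  out ∅∪∅=∅
  n4('babd'): parent n3 fail=1; on 'd' 1 → fail=16;  out ∅∪∅=∅
  n13('aeae'): parent n12 fail=7; on 'e' 7 → fail=11;  out ∅∪∅=∅
  n20('bcaa'): parent n19 fail=7; on 'a' 7→0 → fail=7;  out ∅∪∅=∅
  n5('babdd'): parent n4 fail=16; on 'd' 16→0 → fail=0;  out ∅∪∅=∅
  n14('aeaec'): parent n13 fail=11; on 'c' 11→0 → fail=10;  out ∅∪{2}={2}
  n21('bcaac'): parent n20 fail=7; on 'c' 7 → fail=8;  out ∅∪{2}={2}
  n6('babdda'): parent n5 fail=0; on 'a' 0 → fail=7;  out {0}∪∅={0}
  n15('aeaecd'): parent n14 fail=10; on 'd' 10→0 → fail=0;  out {3}∪∅={3}
  n22('bcaacb'): parent n21 fail=8; on 'b' 8→10→0 → fail=1;  out {5}∪∅={5}

Text stream:
[0] read 'c'  n0⇒n10  emit P2@[0:0]
[1] read 'a'  n10⇒n7 (fail-walked)
[2] read 'e'  n7⇒n11
[3] read 'a'  n11⇒n12
[4] read 'e'  n12⇒n13
[5] read 'c'  n13⇒n14  emit P2@[5:5]
[6] read 'd'  n14⇒n15  emit P3@[1:6]
[7] read 'b'  n15⇒n1 (fail-walked)
[8] read 'a'  n1⇒n2
[9] read 'b'  n2⇒n3
[10] read 'd'  n3⇒n4
[11] read 'd'  n4⇒n5
[12] read 'a'  n5⇒n6  emit P0@[7:12]
[13] read 'c'  n6⇒n8 (fail-walked)  emit P2@[13:13]
[14] read 'c'  n8⇒n9  emit P1@[12:14],P2@[14:14],P6@[13:14]
[15] read 'a'  n9⇒n7 (fail-walked)
[16] read 'c'  n7⇒n8  emit P2@[16:16]
[17] read 'c'  n8⇒n9  emit P1@[15:17],P2@[17:17],P6@[16:17]
[18] read 'b'  n9⇒n1 (fail-walked)
[19] read 'a'  n1⇒n2
[20] read 'e'  n2⇒n11 (fail-walked)

Result: [[0,2],[5,2],[6,3],[12,0],[13,2],[14,1],[14,2],[14,6],[16,2],[17,1],[17,2],[17,6]]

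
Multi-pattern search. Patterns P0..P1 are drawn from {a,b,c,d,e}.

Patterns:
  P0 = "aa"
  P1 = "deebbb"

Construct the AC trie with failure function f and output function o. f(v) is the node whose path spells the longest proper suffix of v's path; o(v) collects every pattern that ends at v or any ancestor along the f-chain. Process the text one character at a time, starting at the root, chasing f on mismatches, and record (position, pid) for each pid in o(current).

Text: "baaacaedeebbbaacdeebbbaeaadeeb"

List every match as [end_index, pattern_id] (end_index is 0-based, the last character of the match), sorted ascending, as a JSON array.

Build:
Trie nodes:
  n0 'ε': a→1 d→3
  n1 'a': a→2
  n2 'aa': ·  [P0 ends]
  n3 'd': e→4
  n4 'de': e→5
  n5 'dee': b→6
  n6 'deeb': b→7
  n7 'deebb': b→8
  n8 'deebbb': ·  [P1 ends]

Failure links (BFS by depth):
  n1('a'): parent n0 fail=0; on 'a' 0 → fail=0;  out ∅∪∅=∅
  n3('d'): parent n0 fail=0; on 'd' 0 → fail=0;  out ∅∪∅=∅
  n2('aa'): parent n1 fail=0; on 'a' 0 → fail=1;  out {0}∪∅={0}
  n4('de'): parent n3 fail=0; on 'e' 0 → fail=0;  out ∅∪∅=∅
  n5('dee'): parent n4 fail=0; on 'e' 0 → fail=0;  out ∅∪∅=∅
  n6('deeb'): parent n5 fail=0; on 'b' 0 → fail=0;  out ∅∪∅=∅
  n7('deebb'): parent n6 fail=0; on 'b' 0 → fail=0;  out ∅∪∅=∅
  n8('deebbb'): parent n7 fail=0; on 'b' 0 → fail=0;  out {1}∪∅={1}

Scan:
i=0 'b': node 0→0
i=1 'a': node 0→1
i=2 'a': node 1→2  ** P0@[1:2]
i=3 'a': node 2→2 ·f  ** P0@[2:3]
i=4 'c': node 2→0 ·f
i=5 'a': node 0→1
i=6 'e': node 1→0 ·f
i=7 'd': node 0→3
i=8 'e': node 3→4
i=9 'e': node 4→5
i=10 'b': node 5→6
i=11 'b': node 6→7
i=12 'b': node 7→8  ** P1@[7:12]
i=13 'a': node 8→1 ·f
i=14 'a': node 1→2  ** P0@[13:14]
i=15 'c': node 2→0 ·f
i=16 'd': node 0→3
i=17 'e': node 3→4
i=18 'e': node 4→5
i=19 'b': node 5→6
i=20 'b': node 6→7
i=21 'b': node 7→8  ** P1@[16:21]
i=22 'a': node 8→1 ·f
i=23 'e': node 1→0 ·f
i=24 'a': node 0→1
i=25 'a': node 1→2  ** P0@[24:25]
i=26 'd': node 2→3 ·f
i=27 'e': node 3→4
i=28 'e': node 4→5
i=29 'b': node 5→6

All matches (sorted): [[2,0],[3,0],[12,1],[14,0],[21,1],[25,0]]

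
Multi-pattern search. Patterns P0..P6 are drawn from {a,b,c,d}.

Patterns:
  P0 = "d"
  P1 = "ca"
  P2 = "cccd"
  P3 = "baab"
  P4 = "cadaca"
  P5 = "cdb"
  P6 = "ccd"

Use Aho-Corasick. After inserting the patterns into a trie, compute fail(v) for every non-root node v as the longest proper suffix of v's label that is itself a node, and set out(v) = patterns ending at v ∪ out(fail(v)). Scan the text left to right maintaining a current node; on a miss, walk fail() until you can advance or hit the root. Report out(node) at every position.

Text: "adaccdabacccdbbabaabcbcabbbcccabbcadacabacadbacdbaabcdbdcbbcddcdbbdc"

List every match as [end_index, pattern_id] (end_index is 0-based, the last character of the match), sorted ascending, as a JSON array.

Build:
Trie nodes:
  n0 'ε': b→7 c→2 d→1
  n1 'd': ·  [P0 ends]
  n2 'c': a→3 c→4 d→15
  n3 'ca': d→11  [P1 ends]
  n4 'cc': c→5 d→17
  n5 'ccc': d→6
  n6 'cccd': ·  [P2 ends]
  n7 'b': a→8
  n8 'ba': a→9
  n9 'baa': b→10
  n10 'baab': ·  [P3 ends]
  n11 'cad': a→12
  n12 'cada': c→13
  n13 'cadac': a→14
  n14 'cadaca': ·  [P4 ends]
  n15 'cd': b→16
  n16 'cdb': ·  [P5 ends]
  n17 'ccd': ·  [P6 ends]

Failure links (BFS by depth):
  fail(1) 'd': from fail(0)=0 chase 'd': 0 ⇒ 0;  out={0}∪out(0)={0}
  fail(2) 'c': from fail(0)=0 chase 'c': 0 ⇒ 0;  out=∅∪out(0)=∅
  fail(7) 'b': from fail(0)=0 chase 'b': 0 ⇒ 0;  out=∅∪out(0)=∅
  fail(3) 'ca': from fail(2)=0 chase 'a': 0 ⇒ 0;  out={1}∪out(0)={1}
  fail(4) 'cc': from fail(2)=0 chase 'c': 0 ⇒ 2;  out=∅∪out(2)=∅
  fail(8) 'ba': from fail(7)=0 chase 'a': 0 ⇒ 0;  out=∅∪out(0)=∅
  fail(15) 'cd': from fail(2)=0 chase 'd': 0 ⇒ 1;  out=∅∪out(1)={0}
  fail(5) 'ccc': from fail(4)=2 chase 'c': 2 ⇒ 4;  out=∅∪out(4)=∅
  fail(9) 'baa': from fail(8)=0 chase 'a': 0 ⇒ 0;  out=∅∪out(0)=∅
  fail(11) 'cad': from fail(3)=0 chase 'd': 0 ⇒ 1;  out=∅∪out(1)={0}
  fail(16) 'cdb': from fail(15)=1 chase 'b': 1→0 ⇒ 7;  out={5}∪out(7)={5}
  fail(17) 'ccd': from fail(4)=2 chase 'd': 2 ⇒ 15;  out={6}∪out(15)={0,6}
  fail(6) 'cccd': from fail(5)=4 chase 'd': 4 ⇒ 17;  out={2}∪out(17)={0,2,6}
  fail(10) 'baab': from fail(9)=0 chase 'b': 0 ⇒ 7;  out={3}∪out(7)={3}
  fail(12) 'cada': from fail(11)=1 chase 'a': 1→0 ⇒ 0;  out=∅∪out(0)=∅
  fail(13) 'cadac': from fail(12)=0 chase 'c': 0 ⇒ 2;  out=∅∪out(2)=∅
  fail(14) 'cadaca': from fail(13)=2 chase 'a': 2 ⇒ 3;  out={4}∪out(3)={1,4}

Text stream:
pos 0 'a': at 0
pos 1 'd': at 1  ** P0@[1:1]
pos 2 'a': at 0 (fail-walked)
pos 3 'c': at 2
pos 4 'c': at 4
pos 5 'd': at 17  ** P0@[5:5],P6@[3:5]
pos 6 'a': at 0 (fail-walked)
pos 7 'b': at 7
pos 8 'a': at 8
pos 9 'c': at 2 (fail-walked)
pos 10 'c': at 4
pos 11 'c': at 5
pos 12 'd': at 6  ** P0@[12:12],P2@[9:12],P6@[10:12]
pos 13 'b': at 16 (fail-walked)  ** P5@[11:13]
pos 14 'b': at 7 (fail-walked)
pos 15 'a': at 8
pos 16 'b': at 7 (fail-walked)
pos 17 'a': at 8
pos 18 'a': at 9
pos 19 'b': at 10  ** P3@[16:19]
pos 20 'c': at 2 (fail-walked)
pos 21 'b': at 7 (fail-walked)
pos 22 'c': at 2 (fail-walked)
pos 23 'a': at 3  ** P1@[22:23]
pos 24 'b': at 7 (fail-walked)
pos 25 'b': at 7 (fail-walked)
pos 26 'b': at 7 (fail-walked)
pos 27 'c': at 2 (fail-walked)
pos 28 'c': at 4
pos 29 'c': at 5
pos 30 'a': at 3 (fail-walked)  ** P1@[29:30]
pos 31 'b': at 7 (fail-walked)
pos 32 'b': at 7 (fail-walked)
pos 33 'c': at 2 (fail-walked)
pos 34 'a': at 3  ** P1@[33:34]
pos 35 'd': at 11  ** P0@[35:35]
pos 36 'a': at 12
pos 37 'c': at 13
pos 38 'a': at 14  ** P1@[37:38],P4@[33:38]
pos 39 'b': at 7 (fail-walked)
pos 40 'a': at 8
pos 41 'c': at 2 (fail-walked)
pos 42 'a': at 3  ** P1@[41:42]
pos 43 'd': at 11  ** P0@[43:43]
pos 44 'b': at 7 (fail-walked)
pos 45 'a': at 8
pos 46 'c': at 2 (fail-walked)
pos 47 'd': at 15  ** P0@[47:47]
pos 48 'b': at 16  ** P5@[46:48]
pos 49 'a': at 8 (fail-walked)
pos 50 'a': at 9
pos 51 'b': at 10  ** P3@[48:51]
pos 52 'c': at 2 (fail-walked)
pos 53 'd': at 15  ** P0@[53:53]
pos 54 'b': at 16  ** P5@[52:54]
pos 55 'd': at 1 (fail-walked)  ** P0@[55:55]
pos 56 'c': at 2 (fail-walked)
pos 57 'b': at 7 (fail-walked)
pos 58 'b': at 7 (fail-walked)
pos 59 'c': at 2 (fail-walked)
pos 60 'd': at 15  ** P0@[60:60]
pos 61 'd': at 1 (fail-walked)  ** P0@[61:61]
pos 62 'c': at 2 (fail-walked)
pos 63 'd': at 15  ** P0@[63:63]
pos 64 'b': at 16  ** P5@[62:64]
pos 65 'b': at 7 (fail-walked)
pos 66 'd': at 1 (fail-walked)  ** P0@[66:66]
pos 67 'c': at 2 (fail-walked)

Matches: [[1,0],[5,0],[5,6],[12,0],[12,2],[12,6],[13,5],[19,3],[23,1],[30,1],[34,1],[35,0],[38,1],[38,4],[42,1],[43,0],[47,0],[48,5],[51,3],[53,0],[54,5],[55,0],[60,0],[61,0],[63,0],[64,5],[66,0]]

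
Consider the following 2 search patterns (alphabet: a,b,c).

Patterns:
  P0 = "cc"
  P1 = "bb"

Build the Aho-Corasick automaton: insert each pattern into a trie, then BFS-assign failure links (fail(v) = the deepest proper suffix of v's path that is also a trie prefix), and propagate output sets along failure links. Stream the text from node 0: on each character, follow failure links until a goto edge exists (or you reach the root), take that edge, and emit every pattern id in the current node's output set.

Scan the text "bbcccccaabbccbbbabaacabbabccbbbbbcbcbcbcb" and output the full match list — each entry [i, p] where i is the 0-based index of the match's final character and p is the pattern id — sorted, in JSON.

Build automaton:
Trie nodes:
  n0 'ε': b→3 c→1
  n1 'c': c→2
  n2 'cc': ·  [P0 ends]
  n3 'b': b→4
  n4 'bb': ·  [P1 ends]

Failure links (BFS by depth):
  fail(1) 'c': from fail(0)=0 chase 'c': 0 ⇒ 0;  out=∅∪out(0)=∅
  fail(3) 'b': from fail(0)=0 chase 'b': 0 ⇒ 0;  out=∅∪out(0)=∅
  fail(2) 'cc': from fail(1)=0 chase 'c': 0 ⇒ 1;  out={0}∪out(1)={0}
  fail(4) 'bb': from fail(3)=0 chase 'b': 0 ⇒ 3;  out={1}∪out(3)={1}

Run:
[0] read 'b'  n0⇒n3
[1] read 'b'  n3⇒n4  → match P1@[0:1]
[2] read 'c'  n4⇒n1 (fail-walked)
[3] read 'c'  n1⇒n2  → match P0@[2:3]
[4] read 'c'  n2⇒n2 (fail-walked)  → match P0@[3:4]
[5] read 'c'  n2⇒n2 (fail-walked)  → match P0@[4:5]
[6] read 'c'  n2⇒n2 (fail-walked)  → match P0@[5:6]
[7] read 'a'  n2⇒n0 (fail-walked)
[8] read 'a'  n0⇒n0
[9] read 'b'  n0⇒n3
[10] read 'b'  n3⇒n4  → match P1@[9:10]
[11] read 'c'  n4⇒n1 (fail-walked)
[12] read 'c'  n1⇒n2  → match P0@[11:12]
[13] read 'b'  n2⇒n3 (fail-walked)
[14] read 'b'  n3⇒n4  → match P1@[13:14]
[15] read 'b'  n4⇒n4 (fail-walked)  → match P1@[14:15]
[16] read 'a'  n4⇒n0 (fail-walked)
[17] read 'b'  n0⇒n3
[18] read 'a'  n3⇒n0 (fail-walked)
[19] read 'a'  n0⇒n0
[20] read 'c'  n0⇒n1
[21] read 'a'  n1⇒n0 (fail-walked)
[22] read 'b'  n0⇒n3
[23] read 'b'  n3⇒n4  → match P1@[22:23]
[24] read 'a'  n4⇒n0 (fail-walked)
[25] read 'b'  n0⇒n3
[26] read 'c'  n3⇒n1 (fail-walked)
[27] read 'c'  n1⇒n2  → match P0@[26:27]
[28] read 'b'  n2⇒n3 (fail-walked)
[29] read 'b'  n3⇒n4  → match P1@[28:29]
[30] read 'b'  n4⇒n4 (fail-walked)  → match P1@[29:30]
[31] read 'b'  n4⇒n4 (fail-walked)  → match P1@[30:31]
[32] read 'b'  n4⇒n4 (fail-walked)  → match P1@[31:32]
[33] read 'c'  n4⇒n1 (fail-walked)
[34] read 'b'  n1⇒n3 (fail-walked)
[35] read 'c'  n3⇒n1 (fail-walked)
[36] read 'b'  n1⇒n3 (fail-walked)
[37] read 'c'  n3⇒n1 (fail-walked)
[38] read 'b'  n1⇒n3 (fail-walked)
[39] read 'c'  n3⇒n1 (fail-walked)
[40] read 'b'  n1⇒n3 (fail-walked)

All matches (sorted): [[1,1],[3,0],[4,0],[5,0],[6,0],[10,1],[12,0],[14,1],[15,1],[23,1],[27,0],[29,1],[30,1],[31,1],[32,1]]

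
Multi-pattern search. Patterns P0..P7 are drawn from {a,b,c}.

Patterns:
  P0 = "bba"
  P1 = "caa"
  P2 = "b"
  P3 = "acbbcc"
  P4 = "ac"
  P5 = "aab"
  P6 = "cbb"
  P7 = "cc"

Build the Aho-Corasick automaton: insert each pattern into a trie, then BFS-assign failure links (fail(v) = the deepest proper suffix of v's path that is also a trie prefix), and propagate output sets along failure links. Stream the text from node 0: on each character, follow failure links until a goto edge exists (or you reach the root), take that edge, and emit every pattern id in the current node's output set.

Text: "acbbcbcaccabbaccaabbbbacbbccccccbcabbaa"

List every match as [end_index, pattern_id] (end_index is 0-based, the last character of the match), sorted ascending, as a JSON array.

Construct AC machine:
Trie (insert patterns):
  n0 'ε': a→7 b→1 c→4
  n1 'b': b→2  ←P2
  n2 'bb': a→3
  n3 'bba': ·  ←P0
  n4 'c': a→5 b→15 c→17
  n5 'ca': a→6
  n6 'caa': ·  ←P1
  n7 'a': a→13 c→8
  n8 'ac': b→9  ←P4
  n9 'acb': b→10
  n10 'acbb': c→11
  n11 'acbbc': c→12
  n12 'acbbcc': ·  ←P3
  n13 'aa': b→14
  n14 'aab': ·  ←P5
  n15 'cb': b→16
  n16 'cbb': ·  ←P6
  n17 'cc': ·  ←P7

Failure links (BFS by depth):
  fail(1) 'b': from fail(0)=0 chase 'b': 0 ⇒ 0;  out={2}∪out(0)={2}
  fail(4) 'c': from fail(0)=0 chase 'c': 0 ⇒ 0;  out=∅∪out(0)=∅
  fail(7) 'a': from fail(0)=0 chase 'a': 0 ⇒ 0;  out=∅∪out(0)=∅
  fail(2) 'bb': from fail(1)=0 chase 'b': 0 ⇒ 1;  out=∅∪out(1)={2}
  fail(5) 'ca': from fail(4)=0 chase 'a': 0 ⇒ 7;  out=∅∪out(7)=∅
  fail(8) 'ac': from fail(7)=0 chase 'c': 0 ⇒ 4;  out={4}∪out(4)={4}
  fail(13) 'aa': from fail(7)=0 chase 'a': 0 ⇒ 7;  out=∅∪out(7)=∅
  fail(15) 'cb': from fail(4)=0 chase 'b': 0 ⇒ 1;  out=∅∪out(1)={2}
  fail(17) 'cc': from fail(4)=0 chase 'c': 0 ⇒ 4;  out={7}∪out(4)={7}
  fail(3) 'bba': from fail(2)=1 chase 'a': 1→0 ⇒ 7;  out={0}∪out(7)={0}
  fail(6) 'caa': from fail(5)=7 chase 'a': 7 ⇒ 13;  out={1}∪out(13)={1}
  fail(9) 'acb': from fail(8)=4 chase 'b': 4 ⇒ 15;  out=∅∪out(15)={2}
  fail(14) 'aab': from fail(13)=7 chase 'b': 7→0 ⇒ 1;  out={5}∪out(1)={2,5}
  fail(16) 'cbb': from fail(15)=1 chase 'b': 1 ⇒ 2;  out={6}∪out(2)={2,6}
  fail(10) 'acbb': from fail(9)=15 chase 'b': 15 ⇒ 16;  out=∅∪out(16)={2,6}
  fail(11) 'acbbc': from fail(10)=16 chase 'c': 16→2→1→0 ⇒ 4;  out=∅∪out(4)=∅
  fail(12) 'acbbcc': from fail(11)=4 chase 'c': 4 ⇒ 17;  out={3}∪out(17)={3,7}

Run:
pos 0 'a': at 7
pos 1 'c': at 8  ** P4@[0:1]
pos 2 'b': at 9  ** P2@[2:2]
pos 3 'b': at 10  ** P2@[3:3],P6@[1:3]
pos 4 'c': at 11
pos 5 'b': at 15 (fail-walked)  ** P2@[5:5]
pos 6 'c': at 4 (fail-walked)
pos 7 'a': at 5
pos 8 'c': at 8 (fail-walked)  ** P4@[7:8]
pos 9 'c': at 17 (fail-walked)  ** P7@[8:9]
pos 10 'a': at 5 (fail-walked)
pos 11 'b': at 1 (fail-walked)  ** P2@[11:11]
pos 12 'b': at 2  ** P2@[12:12]
pos 13 'a': at 3  ** P0@[11:13]
pos 14 'c': at 8 (fail-walked)  ** P4@[13:14]
pos 15 'c': at 17 (fail-walked)  ** P7@[14:15]
pos 16 'a': at 5 (fail-walked)
pos 17 'a': at 6  ** P1@[15:17]
pos 18 'b': at 14 (fail-walked)  ** P2@[18:18],P5@[16:18]
pos 19 'b': at 2 (fail-walked)  ** P2@[19:19]
pos 20 'b': at 2 (fail-walked)  ** P2@[20:20]
pos 21 'b': at 2 (fail-walked)  ** P2@[21:21]
pos 22 'a': at 3  ** P0@[20:22]
pos 23 'c': at 8 (fail-walked)  ** P4@[22:23]
pos 24 'b': at 9  ** P2@[24:24]
pos 25 'b': at 10  ** P2@[25:25],P6@[23:25]
pos 26 'c': at 11
pos 27 'c': at 12  ** P3@[22:27],P7@[26:27]
pos 28 'c': at 17 (fail-walked)  ** P7@[27:28]
pos 29 'c': at 17 (fail-walked)  ** P7@[28:29]
pos 30 'c': at 17 (fail-walked)  ** P7@[29:30]
pos 31 'c': at 17 (fail-walked)  ** P7@[30:31]
pos 32 'b': at 15 (fail-walked)  ** P2@[32:32]
pos 33 'c': at 4 (fail-walked)
pos 34 'a': at 5
pos 35 'b': at 1 (fail-walked)  ** P2@[35:35]
pos 36 'b': at 2  ** P2@[36:36]
pos 37 'a': at 3  ** P0@[35:37]
pos 38 'a': at 13 (fail-walked)

Matches: [[1,4],[2,2],[3,2],[3,6],[5,2],[8,4],[9,7],[11,2],[12,2],[13,0],[14,4],[15,7],[17,1],[18,2],[18,5],[19,2],[20,2],[21,2],[22,0],[23,4],[24,2],[25,2],[25,6],[27,3],[27,7],[28,7],[29,7],[30,7],[31,7],[32,2],[35,2],[36,2],[37,0]]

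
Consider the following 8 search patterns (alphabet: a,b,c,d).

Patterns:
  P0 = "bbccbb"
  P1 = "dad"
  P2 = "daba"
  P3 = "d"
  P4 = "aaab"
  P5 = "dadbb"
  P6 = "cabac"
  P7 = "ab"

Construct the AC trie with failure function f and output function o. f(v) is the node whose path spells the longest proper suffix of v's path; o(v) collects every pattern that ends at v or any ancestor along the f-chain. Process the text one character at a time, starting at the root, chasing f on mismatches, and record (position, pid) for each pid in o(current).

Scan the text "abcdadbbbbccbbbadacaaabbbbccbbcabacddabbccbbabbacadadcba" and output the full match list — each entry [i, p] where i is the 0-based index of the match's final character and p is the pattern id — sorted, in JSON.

Construct AC machine:
Trie nodes:
  n0 'ε': a→12 b→1 c→18 d→7
  n1 'b': b→2
  n2 'bb': c→3
  n3 'bbc': c→4
  n4 'bbcc': b→5
  n5 'bbccb': b→6
  n6 'bbccbb': ·  ←P0
  n7 'd': a→8  ←P3
  n8 'da': b→10 d→9
  n9 'dad': b→16  ←P1
  n10 'dab': a→11
  n11 'daba': ·  ←P2
  n12 'a': a→13 b→23
  n13 'aa': a→14
  n14 'aaa': b→15
  n15 'aaab': ·  ←P4
  n16 'dadb': b→17
  n17 'dadbb': ·  ←P5
  n18 'c': a→19
  n19 'ca': b→20
  n20 'cab': a→21
  n21 'caba': c→22
  n22 'cabac': ·  ←P6
  n23 'ab': ·  ←P7

BFS fail/out derivation:
  fail(1) 'b': from fail(0)=0 chase 'b': 0 ⇒ 0;  out=∅∪out(0)=∅
  fail(7) 'd': from fail(0)=0 chase 'd': 0 ⇒ 0;  out={3}∪out(0)={3}
  fail(12) 'a': from fail(0)=0 chase 'a': 0 ⇒ 0;  out=∅∪out(0)=∅
  fail(18) 'c': from fail(0)=0 chase 'c': 0 ⇒ 0;  out=∅∪out(0)=∅
  fail(2) 'bb': from fail(1)=0 chase 'b': 0 ⇒ 1;  out=∅∪out(1)=∅
  fail(8) 'da': from fail(7)=0 chase 'a': 0 ⇒ 12;  out=∅∪out(12)=∅
  fail(13) 'aa': from fail(12)=0 chase 'a': 0 ⇒ 12;  out=∅∪out(12)=∅
  fail(19) 'ca': from fail(18)=0 chase 'a': 0 ⇒ 12;  out=∅∪out(12)=∅
  fail(23) 'ab': from fail(12)=0 chase 'b': 0 ⇒ 1;  out={7}∪out(1)={7}
  fail(3) 'bbc': from fail(2)=1 chase 'c': 1→0 ⇒ 18;  out=∅∪out(18)=∅
  fail(9) 'dad': from fail(8)=12 chase 'd': 12→0 ⇒ 7;  out={1}∪out(7)={1,3}
  fail(10) 'dab': from fail(8)=12 chase 'b': 12 ⇒ 23;  out=∅∪out(23)={7}
  fail(14) 'aaa': from fail(13)=12 chase 'a': 12 ⇒ 13;  out=∅∪out(13)=∅
  fail(20) 'cab': from fail(19)=12 chase 'b': 12 ⇒ 23;  out=∅∪out(23)={7}
  fail(4) 'bbcc': from fail(3)=18 chase 'c': 18→0 ⇒ 18;  out=∅∪out(18)=∅
  fail(11) 'daba': from fail(10)=23 chase 'a': 23→1→0 ⇒ 12;  out={2}∪out(12)={2}
  fail(15) 'aaab': from fail(14)=13 chase 'b': 13→12 ⇒ 23;  out={4}∪out(23)={4,7}
  fail(16) 'dadb': from fail(9)=7 chase 'b': 7→0 ⇒ 1;  out=∅∪out(1)=∅
  fail(21) 'caba': from fail(20)=23 chase 'a': 23→1→0 ⇒ 12;  out=∅∪out(12)=∅
  fail(5) 'bbccb': from fail(4)=18 chase 'b': 18→0 ⇒ 1;  out=∅∪out(1)=∅
  fail(17) 'dadbb': from fail(16)=1 chase 'b': 1 ⇒ 2;  out={5}∪out(2)={5}
  fail(22) 'cabac': from fail(21)=12 chase 'c': 12→0 ⇒ 18;  out={6}∪out(18)={6}
  fail(6) 'bbccbb': from fail(5)=1 chase 'b': 1 ⇒ 2;  out={0}∪out(2)={0}

Run:
i=0 'a': node 0→12
i=1 'b': node 12→23  → match P7@[0:1]
i=2 'c': node 23→18 (fail-walked)
i=3 'd': node 18→7 (fail-walked)  → match P3@[3:3]
i=4 'a': node 7→8
i=5 'd': node 8→9  → match P1@[3:5],P3@[5:5]
i=6 'b': node 9→16
i=7 'b': node 16→17  → match P5@[3:7]
i=8 'b': node 17→2 (fail-walked)
i=9 'b': node 2→2 (fail-walked)
i=10 'c': node 2→3
i=11 'c': node 3→4
i=12 'b': node 4→5
i=13 'b': node 5→6  → match P0@[8:13]
i=14 'b': node 6→2 (fail-walked)
i=15 'a': node 2→12 (fail-walked)
i=16 'd': node 12→7 (fail-walked)  → match P3@[16:16]
i=17 'a': node 7→8
i=18 'c': node 8→18 (fail-walked)
i=19 'a': node 18→19
i=20 'a': node 19→13 (fail-walked)
i=21 'a': node 13→14
i=22 'b': node 14→15  → match P4@[19:22],P7@[21:22]
i=23 'b': node 15→2 (fail-walked)
i=24 'b': node 2→2 (fail-walked)
i=25 'b': node 2→2 (fail-walked)
i=26 'c': node 2→3
i=27 'c': node 3→4
i=28 'b': node 4→5
i=29 'b': node 5→6  → match P0@[24:29]
i=30 'c': node 6→3 (fail-walked)
i=31 'a': node 3→19 (fail-walked)
i=32 'b': node 19→20  → match P7@[31:32]
i=33 'a': node 20→21
i=34 'c': node 21→22  → match P6@[30:34]
i=35 'd': node 22→7 (fail-walked)  → match P3@[35:35]
i=36 'd': node 7→7 (fail-walked)  → match P3@[36:36]
i=37 'a': node 7→8
i=38 'b': node 8→10  → match P7@[37:38]
i=39 'b': node 10→2 (fail-walked)
i=40 'c': node 2→3
i=41 'c': node 3→4
i=42 'b': node 4→5
i=43 'b': node 5→6  → match P0@[38:43]
i=44 'a': node 6→12 (fail-walked)
i=45 'b': node 12→23  → match P7@[44:45]
i=46 'b': node 23→2 (fail-walked)
i=47 'a': node 2→12 (fail-walked)
i=48 'c': node 12→18 (fail-walked)
i=49 'a': node 18→19
i=50 'd': node 19→7 (fail-walked)  → match P3@[50:50]
i=51 'a': node 7→8
i=52 'd': node 8→9  → match P1@[50:52],P3@[52:52]
i=53 'c': node 9→18 (fail-walked)
i=54 'b': node 18→1 (fail-walked)
i=55 'a': node 1→12 (fail-walked)

Matches: [[1,7],[3,3],[5,1],[5,3],[7,5],[13,0],[16,3],[22,4],[22,7],[29,0],[32,7],[34,6],[35,3],[36,3],[38,7],[43,0],[45,7],[50,3],[52,1],[52,3]]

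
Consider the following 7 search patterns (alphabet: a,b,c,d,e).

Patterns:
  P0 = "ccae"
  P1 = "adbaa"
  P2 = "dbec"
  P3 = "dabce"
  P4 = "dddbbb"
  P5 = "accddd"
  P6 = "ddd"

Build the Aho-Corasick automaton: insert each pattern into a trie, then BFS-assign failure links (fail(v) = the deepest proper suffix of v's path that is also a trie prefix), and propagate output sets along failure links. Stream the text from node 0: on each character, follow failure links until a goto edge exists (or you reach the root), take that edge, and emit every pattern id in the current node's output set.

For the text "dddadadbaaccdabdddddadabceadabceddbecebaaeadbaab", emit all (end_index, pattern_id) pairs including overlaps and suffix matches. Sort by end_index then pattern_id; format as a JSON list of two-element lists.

Build automaton:
Trie nodes:
  0='ε' goto a→5 c→1 d→10
  1='c' goto c→2
  2='cc' goto a→3
  3='cca' goto e→4
  4='ccae' goto ·  ←P0
  5='a' goto c→23 d→6
  6='ad' goto b→7
  7='adb' goto a→8
  8='adba' goto a→9
  9='adbaa' goto ·  ←P1
  10='d' goto a→14 b→11 d→18
  11='db' goto e→12
  12='dbe' goto c→13
  13='dbec' goto ·  ←P2
  14='da' goto b→15
  15='dab' goto c→16
  16='dabc' goto e→17
  17='dabce' goto ·  ←P3
  18='dd' goto d→19
  19='ddd' goto b→20  ←P6
  20='dddb' goto b→21
  21='dddbb' goto b→22
  22='dddbbb' goto ·  ←P4
  23='ac' goto c→24
  24='acc' goto d→25
  25='accd' goto d→26
  26='accdd' goto d→27
  27='accddd' goto ·  ←P5

BFS fail/out derivation:
  n1('c'): parent n0 fail=0; on 'c' 0 → fail=0;  out ∅∪∅=∅
  n5('a'): parent n0 fail=0; on 'a' 0 → fail=0;  out ∅∪∅=∅
  n10('d'): parent n0 fail=0; on 'd' 0 → fail=0;  out ∅∪∅=∅
  n2('cc'): parent n1 fail=0; on 'c' 0 → fail=1;  out ∅∪∅=∅
  n6('ad'): parent n5 fail=0; on 'd' 0 → fail=10;  out ∅∪∅=∅
  n11('db'): parent n10 fail=0; on 'b' 0 → fail=0;  out ∅∪∅=∅
  n14('da'): parent n10 fail=0; on 'a' 0 → fail=5;  out ∅∪∅=∅
  n18('dd'): parent n10 fail=0; on 'd' 0 → fail=10;  out ∅∪∅=∅
  n23('ac'): parent n5 fail=0; on 'c' 0 → fail=1;  out ∅∪∅=∅
  n3('cca'): parent n2 fail=1; on 'a' 1→0 → fail=5;  out ∅∪∅=∅
  n7('adb'): parent n6 fail=10; on 'b' 10 → fail=11;  out ∅∪∅=∅
  n12('dbe'): parent n11 fail=0; on 'e' 0 → fail=0;  out ∅∪∅=∅
  n15('dab'): parent n14 fail=5; on 'b' 5→0 → fail=0;  out ∅∪∅=∅
  n19('ddd'): parent n18 fail=10; on 'd' 10 → fail=18;  out {6}∪∅={6}
  n24('acc'): parent n23 fail=1; on 'c' 1 → fail=2;  out ∅∪∅=∅
  n4('ccae'): parent n3 fail=5; on 'e' 5→0 → fail=0;  out {0}∪∅={0}
  n8('adba'): parent n7 fail=11; on 'a' 11→0 → fail=5;  out ∅∪∅=∅
  n13('dbec'): parent n12 fail=0; on 'c' 0 → fail=1;  out {2}∪∅={2}
  n16('dabc'): parent n15 fail=0; on 'c' 0 → fail=1;  out ∅∪∅=∅
  n20('dddb'): parent n19 fail=18; on 'b' 18→10 → fail=11;  out ∅∪∅=∅
  n25('accd'): parent n24 fail=2; on 'd' 2→1→0 → fail=10;  out ∅∪∅=∅
  n9('adbaa'): parent n8 fail=5; on 'a' 5→0 → fail=5;  out {1}∪∅={1}
  n17('dabce'): parent n16 fail=1; on 'e' 1→0 → fail=0;  out {3}∪∅={3}
  n21('dddbb'): parent n20 fail=11; on 'b' 11→0 → fail=0;  out ∅∪∅=∅
  n26('accdd'): parent n25 fail=10; on 'd' 10 → fail=18;  out ∅∪∅=∅
  n22('dddbbb'): parent n21 fail=0; on 'b' 0 → fail=0;  out {4}∪∅={4}
  n27('accddd'): parent n26 fail=18; on 'd' 18 → fail=19;  out {5}∪{6}={5,6}

Text stream:
i=0 'd': node 0→10
i=1 'd': node 10→18
i=2 'd': node 18→19  → match P6@[0:2]
i=3 'a': node 19→14 (fail-walked)
i=4 'd': node 14→6 (fail-walked)
i=5 'a': node 6→14 (fail-walked)
i=6 'd': node 14→6 (fail-walked)
i=7 'b': node 6→7
i=8 'a': node 7→8
i=9 'a': node 8→9  → match P1@[5:9]
i=10 'c': node 9→23 (fail-walked)
i=11 'c': node 23→24
i=12 'd': node 24→25
i=13 'a': node 25→14 (fail-walked)
i=14 'b': node 14→15
i=15 'd': node 15→10 (fail-walked)
i=16 'd': node 10→18
i=17 'd': node 18→19  → match P6@[15:17]
i=18 'd': node 19→19 (fail-walked)  → match P6@[16:18]
i=19 'd': node 19→19 (fail-walked)  → match P6@[17:19]
i=20 'a': node 19→14 (fail-walked)
i=21 'd': node 14→6 (fail-walked)
i=22 'a': node 6→14 (fail-walked)
i=23 'b': node 14→15
i=24 'c': node 15→16
i=25 'e': node 16→17  → match P3@[21:25]
i=26 'a': node 17→5 (fail-walked)
i=27 'd': node 5→6
i=28 'a': node 6→14 (fail-walked)
i=29 'b': node 14→15
i=30 'c': node 15→16
i=31 'e': node 16→17  → match P3@[27:31]
i=32 'd': node 17→10 (fail-walked)
i=33 'd': node 10→18
i=34 'b': node 18→11 (fail-walked)
i=35 'e': node 11→12
i=36 'c': node 12→13  → match P2@[33:36]
i=37 'e': node 13→0 (fail-walked)
i=38 'b': node 0→0
i=39 'a': node 0→5
i=40 'a': node 5→5 (fail-walked)
i=41 'e': node 5→0 (fail-walked)
i=42 'a': node 0→5
i=43 'd': node 5→6
i=44 'b': node 6→7
i=45 'a': node 7→8
i=46 'a': node 8→9  → match P1@[42:46]
i=47 'b': node 9→0 (fail-walked)

All matches (sorted): [[2,6],[9,1],[17,6],[18,6],[19,6],[25,3],[31,3],[36,2],[46,1]]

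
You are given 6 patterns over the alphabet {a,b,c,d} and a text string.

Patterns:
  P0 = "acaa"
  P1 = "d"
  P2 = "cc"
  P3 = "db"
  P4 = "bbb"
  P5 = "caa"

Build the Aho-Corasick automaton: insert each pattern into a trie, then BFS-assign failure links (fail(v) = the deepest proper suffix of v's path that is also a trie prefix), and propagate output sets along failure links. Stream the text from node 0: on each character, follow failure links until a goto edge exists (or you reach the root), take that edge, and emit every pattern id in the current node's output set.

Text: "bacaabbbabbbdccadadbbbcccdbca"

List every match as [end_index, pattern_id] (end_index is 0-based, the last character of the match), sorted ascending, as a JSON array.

Build automaton:
Trie nodes:
  n0 'ε': a→1 b→9 c→6 d→5
  n1 'a': c→2
  n2 'ac': a→3
  n3 'aca': a→4
  n4 'acaa': ·  [P0 ends]
  n5 'd': b→8  [P1 ends]
  n6 'c': a→12 c→7
  n7 'cc': ·  [P2 ends]
  n8 'db': ·  [P3 ends]
  n9 'b': b→10
  n10 'bb': b→11
  n11 'bbb': ·  [P4 ends]
  n12 'ca': a→13
  n13 'caa': ·  [P5 ends]

Failure links (BFS by depth):
  n1('a'): parent n0 fail=0; on 'a' 0 → fail=0;  out ∅∪∅=∅
  n5('d'): parent n0 fail=0; on 'd' 0 → fail=0;  out {1}∪∅={1}
  n6('c'): parent n0 fail=0; on 'c' 0 → fail=0;  out ∅∪∅=∅
  n9('b'): parent n0 fail=0; on 'b' 0 → fail=0;  out ∅∪∅=∅
  n2('ac'): parent n1 fail=0; on 'c' 0 → fail=6;  out ∅∪∅=∅
  n7('cc'): parent n6 fail=0; on 'c' 0 → fail=6;  out {2}∪∅={2}
  n8('db'): parent n5 fail=0; on 'b' 0 → fail=9;  out {3}∪∅={3}
  n10('bb'): parent n9 fail=0; on 'b' 0 → fail=9;  out ∅∪∅=∅
  n12('ca'): parent n6 fail=0; on 'a' 0 → fail=1;  out ∅∪∅=∅
  n3('aca'): parent n2 fail=6; on 'a' 6 → fail=12;  out ∅∪∅=∅
  n11('bbb'): parent n10 fail=9; on 'b' 9 → fail=10;  out {4}∪∅={4}
  n13('caa'): parent n12 fail=1; on 'a' 1→0 → fail=1;  out {5}∪∅={5}
  n4('acaa'): parent n3 fail=12; on 'a' 12 → fail=13;  out {0}∪{5}={0,5}

Text stream:
pos 0 'b': at 9
pos 1 'a': at 1 (via fail)
pos 2 'c': at 2
pos 3 'a': at 3
pos 4 'a': at 4  ** P0@[1:4],P5@[2:4]
pos 5 'b': at 9 (via fail)
pos 6 'b': at 10
pos 7 'b': at 11  ** P4@[5:7]
pos 8 'a': at 1 (via fail)
pos 9 'b': at 9 (via fail)
pos 10 'b': at 10
pos 11 'b': at 11  ** P4@[9:11]
pos 12 'd': at 5 (via fail)  ** P1@[12:12]
pos 13 'c': at 6 (via fail)
pos 14 'c': at 7  ** P2@[13:14]
pos 15 'a': at 12 (via fail)
pos 16 'd': at 5 (via fail)  ** P1@[16:16]
pos 17 'a': at 1 (via fail)
pos 18 'd': at 5 (via fail)  ** P1@[18:18]
pos 19 'b': at 8  ** P3@[18:19]
pos 20 'b': at 10 (via fail)
pos 21 'b': at 11  ** P4@[19:21]
pos 22 'c': at 6 (via fail)
pos 23 'c': at 7  ** P2@[22:23]
pos 24 'c': at 7 (via fail)  ** P2@[23:24]
pos 25 'd': at 5 (via fail)  ** P1@[25:25]
pos 26 'b': at 8  ** P3@[25:26]
pos 27 'c': at 6 (via fail)
pos 28 'a': at 12

Result: [[4,0],[4,5],[7,4],[11,4],[12,1],[14,2],[16,1],[18,1],[19,3],[21,4],[23,2],[24,2],[25,1],[26,3]]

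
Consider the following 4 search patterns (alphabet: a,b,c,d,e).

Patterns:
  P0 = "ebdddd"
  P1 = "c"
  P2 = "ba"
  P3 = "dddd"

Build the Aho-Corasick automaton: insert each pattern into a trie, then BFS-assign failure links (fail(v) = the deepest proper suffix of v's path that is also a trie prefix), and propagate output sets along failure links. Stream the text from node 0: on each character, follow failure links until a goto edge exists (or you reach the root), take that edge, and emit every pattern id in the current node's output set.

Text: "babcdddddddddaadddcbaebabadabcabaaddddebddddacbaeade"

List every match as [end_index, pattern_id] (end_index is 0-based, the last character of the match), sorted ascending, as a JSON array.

Construct AC machine:
Trie nodes:
  0='ε' goto b→8 c→7 d→10 e→1
  1='e' goto b→2
  2='eb' goto d→3
  3='ebd' goto d→4
  4='ebdd' goto d→5
  5='ebddd' goto d→6
  6='ebdddd' goto ·  ←P0
  7='c' goto ·  ←P1
  8='b' goto a→9
  9='ba' goto ·  ←P2
  10='d' goto d→11
  11='dd' goto d→12
  12='ddd' goto d→13
  13='dddd' goto ·  ←P3

BFS fail/out derivation:
  n1('e'): parent n0 fail=0; on 'e' 0 → fail=0;  out ∅∪∅=∅
  n7('c'): parent n0 fail=0; on 'c' 0 → fail=0;  out {1}∪∅={1}
  n8('b'): parent n0 fail=0; on 'b' 0 → fail=0;  out ∅∪∅=∅
  n10('d'): parent n0 fail=0; on 'd' 0 → fail=0;  out ∅∪∅=∅
  n2('eb'): parent n1 fail=0; on 'b' 0 → fail=8;  out ∅∪∅=∅
  n9('ba'): parent n8 fail=0; on 'a' 0 → fail=0;  out {2}∪∅={2}
  n11('dd'): parent n10 fail=0; on 'd' 0 → fail=10;  out ∅∪∅=∅
  n3('ebd'): parent n2 fail=8; on 'd' 8→0 → fail=10;  out ∅∪∅=∅
  n12('ddd'): parent n11 fail=10; on 'd' 10 → fail=11;  out ∅∪∅=∅
  n4('ebdd'): parent n3 fail=10; on 'd' 10 → fail=11;  out ∅∪∅=∅
  n13('dddd'): parent n12 fail=11; on 'd' 11 → fail=12;  out {3}∪∅={3}
  n5('ebddd'): parent n4 fail=11; on 'd' 11 → fail=12;  out ∅∪∅=∅
  n6('ebdddd'): parent n5 fail=12; on 'd' 12 → fail=13;  out {0}∪{3}={0,3}

Scan:
pos 0 'b': at 8
pos 1 'a': at 9  → match P2@[0:1]
pos 2 'b': at 8 ·f
pos 3 'c': at 7 ·f  → match P1@[3:3]
pos 4 'd': at 10 ·f
pos 5 'd': at 11
pos 6 'd': at 12
pos 7 'd': at 13  → match P3@[4:7]
pos 8 'd': at 13 ·f  → match P3@[5:8]
pos 9 'd': at 13 ·f  → match P3@[6:9]
pos 10 'd': at 13 ·f  → match P3@[7:10]
pos 11 'd': at 13 ·f  → match P3@[8:11]
pos 12 'd': at 13 ·f  → match P3@[9:12]
pos 13 'a': at 0 ·f
pos 14 'a': at 0
pos 15 'd': at 10
pos 16 'd': at 11
pos 17 'd': at 12
pos 18 'c': at 7 ·f  → match P1@[18:18]
pos 19 'b': at 8 ·f
pos 20 'a': at 9  → match P2@[19:20]
pos 21 'e': at 1 ·f
pos 22 'b': at 2
pos 23 'a': at 9 ·f  → match P2@[22:23]
pos 24 'b': at 8 ·f
pos 25 'a': at 9  → match P2@[24:25]
pos 26 'd': at 10 ·f
pos 27 'a': at 0 ·f
pos 28 'b': at 8
pos 29 'c': at 7 ·f  → match P1@[29:29]
pos 30 'a': at 0 ·f
pos 31 'b': at 8
pos 32 'a': at 9  → match P2@[31:32]
pos 33 'a': at 0 ·f
pos 34 'd': at 10
pos 35 'd': at 11
pos 36 'd': at 12
pos 37 'd': at 13  → match P3@[34:37]
pos 38 'e': at 1 ·f
pos 39 'b': at 2
pos 40 'd': at 3
pos 41 'd': at 4
pos 42 'd': at 5
pos 43 'd': at 6  → match P0@[38:43],P3@[40:43]
pos 44 'a': at 0 ·f
pos 45 'c': at 7  → match P1@[45:45]
pos 46 'b': at 8 ·f
pos 47 'a': at 9  → match P2@[46:47]
pos 48 'e': at 1 ·f
pos 49 'a': at 0 ·f
pos 50 'd': at 10
pos 51 'e': at 1 ·f

All matches (sorted): [[1,2],[3,1],[7,3],[8,3],[9,3],[10,3],[11,3],[12,3],[18,1],[20,2],[23,2],[25,2],[29,1],[32,2],[37,3],[43,0],[43,3],[45,1],[47,2]]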